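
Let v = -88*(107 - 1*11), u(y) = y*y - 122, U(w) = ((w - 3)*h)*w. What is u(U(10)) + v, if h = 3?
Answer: 35530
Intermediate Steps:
U(w) = w*(-9 + 3*w) (U(w) = ((w - 3)*3)*w = ((-3 + w)*3)*w = (-9 + 3*w)*w = w*(-9 + 3*w))
u(y) = -122 + y² (u(y) = y² - 122 = -122 + y²)
v = -8448 (v = -88*(107 - 11) = -88*96 = -8448)
u(U(10)) + v = (-122 + (3*10*(-3 + 10))²) - 8448 = (-122 + (3*10*7)²) - 8448 = (-122 + 210²) - 8448 = (-122 + 44100) - 8448 = 43978 - 8448 = 35530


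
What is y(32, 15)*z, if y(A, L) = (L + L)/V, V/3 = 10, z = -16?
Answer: -16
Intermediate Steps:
V = 30 (V = 3*10 = 30)
y(A, L) = L/15 (y(A, L) = (L + L)/30 = (2*L)*(1/30) = L/15)
y(32, 15)*z = ((1/15)*15)*(-16) = 1*(-16) = -16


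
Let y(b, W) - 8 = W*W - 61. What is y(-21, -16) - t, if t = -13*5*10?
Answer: 853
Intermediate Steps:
y(b, W) = -53 + W² (y(b, W) = 8 + (W*W - 61) = 8 + (W² - 61) = 8 + (-61 + W²) = -53 + W²)
t = -650 (t = -65*10 = -650)
y(-21, -16) - t = (-53 + (-16)²) - 1*(-650) = (-53 + 256) + 650 = 203 + 650 = 853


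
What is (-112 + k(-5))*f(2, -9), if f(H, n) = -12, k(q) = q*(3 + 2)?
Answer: 1644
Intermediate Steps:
k(q) = 5*q (k(q) = q*5 = 5*q)
(-112 + k(-5))*f(2, -9) = (-112 + 5*(-5))*(-12) = (-112 - 25)*(-12) = -137*(-12) = 1644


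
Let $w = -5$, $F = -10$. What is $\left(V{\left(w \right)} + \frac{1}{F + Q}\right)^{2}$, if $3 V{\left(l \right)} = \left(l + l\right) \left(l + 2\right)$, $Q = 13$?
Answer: $\frac{961}{9} \approx 106.78$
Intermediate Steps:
$V{\left(l \right)} = \frac{2 l \left(2 + l\right)}{3}$ ($V{\left(l \right)} = \frac{\left(l + l\right) \left(l + 2\right)}{3} = \frac{2 l \left(2 + l\right)}{3}$)
$\left(V{\left(w \right)} + \frac{1}{F + Q}\right)^{2} = \left(\frac{2}{3} \left(-5\right) \left(2 - 5\right) + \frac{1}{-10 + 13}\right)^{2} = \left(\frac{2}{3} \left(-5\right) \left(-3\right) + \frac{1}{3}\right)^{2} = \left(10 + \frac{1}{3}\right)^{2} = \left(\frac{31}{3}\right)^{2} = \frac{961}{9}$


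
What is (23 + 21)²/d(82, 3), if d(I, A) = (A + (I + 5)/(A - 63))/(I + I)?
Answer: 6350080/31 ≈ 2.0484e+5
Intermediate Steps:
d(I, A) = (A + (5 + I)/(-63 + A))/(2*I) (d(I, A) = (A + (5 + I)/(-63 + A))/((2*I)) = (A + (5 + I)/(-63 + A))*(1/(2*I)) = (A + (5 + I)/(-63 + A))/(2*I))
(23 + 21)²/d(82, 3) = (23 + 21)²/(((½)*(5 + 82 + 3² - 63*3)/(82*(-63 + 3)))) = 44²/(((½)*(1/82)*(5 + 82 + 9 - 189)/(-60))) = 1936/(((½)*(1/82)*(-1/60)*(-93))) = 1936/(31/3280) = 1936*(3280/31) = 6350080/31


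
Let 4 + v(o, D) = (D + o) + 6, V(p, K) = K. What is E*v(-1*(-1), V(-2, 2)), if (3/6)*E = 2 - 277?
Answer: -2750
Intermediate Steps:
v(o, D) = 2 + D + o (v(o, D) = -4 + ((D + o) + 6) = -4 + (6 + D + o) = 2 + D + o)
E = -550 (E = 2*(2 - 277) = 2*(-275) = -550)
E*v(-1*(-1), V(-2, 2)) = -550*(2 + 2 - 1*(-1)) = -550*(2 + 2 + 1) = -550*5 = -2750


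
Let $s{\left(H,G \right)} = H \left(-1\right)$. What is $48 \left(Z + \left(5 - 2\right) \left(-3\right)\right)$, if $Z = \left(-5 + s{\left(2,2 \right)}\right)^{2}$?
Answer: $1920$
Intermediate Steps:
$s{\left(H,G \right)} = - H$
$Z = 49$ ($Z = \left(-5 - 2\right)^{2} = \left(-7\right)^{2} = 49$)
$48 \left(Z + \left(5 - 2\right) \left(-3\right)\right) = 48 \left(49 + \left(5 - 2\right) \left(-3\right)\right) = 48 \left(49 + 3 \left(-3\right)\right) = 48 \left(49 - 9\right) = 48 \cdot 40 = 1920$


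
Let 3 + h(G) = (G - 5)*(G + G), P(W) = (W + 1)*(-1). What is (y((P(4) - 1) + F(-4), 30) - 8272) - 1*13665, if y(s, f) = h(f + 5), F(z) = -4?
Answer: -19840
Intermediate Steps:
P(W) = -1 - W (P(W) = (1 + W)*(-1) = -1 - W)
h(G) = -3 + 2*G*(-5 + G) (h(G) = -3 + (G - 5)*(G + G) = -3 + (-5 + G)*(2*G) = -3 + 2*G*(-5 + G))
y(s, f) = -53 - 10*f + 2*(5 + f)² (y(s, f) = -3 - 10*(f + 5) + 2*(f + 5)² = -3 - 10*(5 + f) + 2*(5 + f)² = -3 + (-50 - 10*f) + 2*(5 + f)² = -53 - 10*f + 2*(5 + f)²)
(y((P(4) - 1) + F(-4), 30) - 8272) - 1*13665 = ((-3 + 2*30² + 10*30) - 8272) - 1*13665 = ((-3 + 2*900 + 300) - 8272) - 13665 = ((-3 + 1800 + 300) - 8272) - 13665 = (2097 - 8272) - 13665 = -6175 - 13665 = -19840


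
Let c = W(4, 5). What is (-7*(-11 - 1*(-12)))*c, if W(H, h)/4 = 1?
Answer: -28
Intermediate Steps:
W(H, h) = 4 (W(H, h) = 4*1 = 4)
c = 4
(-7*(-11 - 1*(-12)))*c = -7*(-11 - 1*(-12))*4 = -7*(-11 + 12)*4 = -7*1*4 = -7*4 = -28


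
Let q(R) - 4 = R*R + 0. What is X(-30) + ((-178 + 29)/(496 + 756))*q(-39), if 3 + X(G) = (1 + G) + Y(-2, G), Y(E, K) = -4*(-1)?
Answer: -262281/1252 ≈ -209.49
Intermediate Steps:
Y(E, K) = 4
X(G) = 2 + G (X(G) = -3 + ((1 + G) + 4) = -3 + (5 + G) = 2 + G)
q(R) = 4 + R**2 (q(R) = 4 + (R*R + 0) = 4 + (R**2 + 0) = 4 + R**2)
X(-30) + ((-178 + 29)/(496 + 756))*q(-39) = (2 - 30) + ((-178 + 29)/(496 + 756))*(4 + (-39)**2) = -28 + (-149/1252)*(4 + 1521) = -28 - 149*1/1252*1525 = -28 - 149/1252*1525 = -28 - 227225/1252 = -262281/1252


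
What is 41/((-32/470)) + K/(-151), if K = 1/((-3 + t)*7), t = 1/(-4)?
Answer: -132394471/219856 ≈ -602.19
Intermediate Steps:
t = -¼ ≈ -0.25000
K = -4/91 (K = 1/((-3 - ¼)*7) = 1/(-13/4*7) = 1/(-91/4) = -4/91 ≈ -0.043956)
41/((-32/470)) + K/(-151) = 41/((-32/470)) - 4/91/(-151) = 41/((-32*1/470)) - 4/91*(-1/151) = 41/(-16/235) + 4/13741 = 41*(-235/16) + 4/13741 = -9635/16 + 4/13741 = -132394471/219856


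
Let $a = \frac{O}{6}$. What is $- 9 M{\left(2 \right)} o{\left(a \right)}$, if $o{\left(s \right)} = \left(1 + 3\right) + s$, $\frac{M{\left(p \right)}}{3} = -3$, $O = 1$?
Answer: $\frac{675}{2} \approx 337.5$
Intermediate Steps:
$M{\left(p \right)} = -9$ ($M{\left(p \right)} = 3 \left(-3\right) = -9$)
$a = \frac{1}{6}$ ($a = 1 \cdot \frac{1}{6} = \frac{1}{6} \approx 0.16667$)
$o{\left(s \right)} = 4 + s$
$- 9 M{\left(2 \right)} o{\left(a \right)} = \left(-9\right) \left(-9\right) \left(4 + \frac{1}{6}\right) = 81 \cdot \frac{25}{6} = \frac{675}{2}$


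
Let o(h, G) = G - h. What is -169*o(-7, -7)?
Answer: 0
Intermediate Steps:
-169*o(-7, -7) = -169*(-7 - 1*(-7)) = -169*(-7 + 7) = -169*0 = 0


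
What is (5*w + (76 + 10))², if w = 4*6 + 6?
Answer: 55696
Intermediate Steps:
w = 30 (w = 24 + 6 = 30)
(5*w + (76 + 10))² = (5*30 + (76 + 10))² = (150 + 86)² = 236² = 55696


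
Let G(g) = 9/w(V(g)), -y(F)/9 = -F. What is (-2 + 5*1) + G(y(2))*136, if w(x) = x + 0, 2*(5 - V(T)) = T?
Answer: -303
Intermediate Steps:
V(T) = 5 - T/2
w(x) = x
y(F) = 9*F (y(F) = -(-9)*F = 9*F)
G(g) = 9/(5 - g/2)
(-2 + 5*1) + G(y(2))*136 = (-2 + 5*1) - 18/(-10 + 9*2)*136 = (-2 + 5) - 18/(-10 + 18)*136 = 3 - 18/8*136 = 3 - 18*1/8*136 = 3 - 9/4*136 = 3 - 306 = -303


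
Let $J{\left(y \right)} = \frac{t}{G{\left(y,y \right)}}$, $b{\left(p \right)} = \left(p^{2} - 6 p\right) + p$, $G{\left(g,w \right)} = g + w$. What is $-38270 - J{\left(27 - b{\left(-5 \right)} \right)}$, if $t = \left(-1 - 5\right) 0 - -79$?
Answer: $- \frac{1760341}{46} \approx -38268.0$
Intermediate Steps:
$t = 79$ ($t = \left(-6\right) 0 + 79 = 0 + 79 = 79$)
$b{\left(p \right)} = p^{2} - 5 p$
$J{\left(y \right)} = \frac{79}{2 y}$ ($J{\left(y \right)} = \frac{79}{y + y} = \frac{79}{2 y}$)
$-38270 - J{\left(27 - b{\left(-5 \right)} \right)} = -38270 - \frac{79}{2 \left(27 - - 5 \left(-5 - 5\right)\right)} = -38270 - \frac{79}{2 \left(27 - \left(-5\right) \left(-10\right)\right)} = -38270 - \frac{79}{2 \left(27 - 50\right)} = -38270 - \frac{79}{2 \left(-23\right)} = -38270 - \frac{79}{2} \left(- \frac{1}{23}\right) = -38270 - - \frac{79}{46} = -38270 + \frac{79}{46} = - \frac{1760341}{46}$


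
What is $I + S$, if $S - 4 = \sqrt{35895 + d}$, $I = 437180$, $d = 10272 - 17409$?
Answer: $437184 + \sqrt{28758} \approx 4.3735 \cdot 10^{5}$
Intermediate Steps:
$d = -7137$
$S = 4 + \sqrt{28758}$ ($S = 4 + \sqrt{35895 - 7137} = 4 + \sqrt{28758} \approx 173.58$)
$I + S = 437180 + \left(4 + \sqrt{28758}\right) = 437184 + \sqrt{28758}$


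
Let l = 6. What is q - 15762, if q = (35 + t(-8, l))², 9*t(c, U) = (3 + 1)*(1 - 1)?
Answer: -14537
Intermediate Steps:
t(c, U) = 0 (t(c, U) = ((3 + 1)*(1 - 1))/9 = (4*0)/9 = (⅑)*0 = 0)
q = 1225 (q = (35 + 0)² = 35² = 1225)
q - 15762 = 1225 - 15762 = -14537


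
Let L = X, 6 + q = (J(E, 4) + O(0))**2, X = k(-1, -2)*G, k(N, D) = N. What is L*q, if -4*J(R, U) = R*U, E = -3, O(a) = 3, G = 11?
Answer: -330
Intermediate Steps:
J(R, U) = -R*U/4
X = -11 (X = -1*11 = -11)
q = 30 (q = -6 + (-1/4*(-3)*4 + 3)**2 = -6 + (3 + 3)**2 = -6 + 6**2 = -6 + 36 = 30)
L = -11
L*q = -11*30 = -330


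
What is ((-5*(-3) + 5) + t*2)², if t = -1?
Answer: 324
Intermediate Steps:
((-5*(-3) + 5) + t*2)² = ((-5*(-3) + 5) - 1*2)² = ((15 + 5) - 2)² = (20 - 2)² = 18² = 324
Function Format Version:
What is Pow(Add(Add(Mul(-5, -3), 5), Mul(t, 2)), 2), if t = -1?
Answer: 324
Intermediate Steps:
Pow(Add(Add(Mul(-5, -3), 5), Mul(t, 2)), 2) = Pow(Add(Add(Mul(-5, -3), 5), Mul(-1, 2)), 2) = Pow(Add(Add(15, 5), -2), 2) = Pow(Add(20, -2), 2) = Pow(18, 2) = 324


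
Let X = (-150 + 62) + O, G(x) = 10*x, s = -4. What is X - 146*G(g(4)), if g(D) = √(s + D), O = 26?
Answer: -62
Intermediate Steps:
g(D) = √(-4 + D)
X = -62 (X = (-150 + 62) + 26 = -88 + 26 = -62)
X - 146*G(g(4)) = -62 - 1460*√(-4 + 4) = -62 - 1460*√0 = -62 - 1460*0 = -62 - 146*0 = -62 + 0 = -62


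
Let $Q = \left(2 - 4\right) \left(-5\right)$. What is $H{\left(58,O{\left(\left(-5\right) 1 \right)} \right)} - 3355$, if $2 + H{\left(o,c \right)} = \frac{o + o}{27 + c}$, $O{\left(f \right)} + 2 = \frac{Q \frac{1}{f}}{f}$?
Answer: $- \frac{425759}{127} \approx -3352.4$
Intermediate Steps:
$Q = 10$ ($Q = \left(-2\right) \left(-5\right) = 10$)
$O{\left(f \right)} = -2 + \frac{10}{f^{2}}$ ($O{\left(f \right)} = -2 + \frac{10 \frac{1}{f}}{f} = -2 + \frac{10}{f^{2}}$)
$H{\left(o,c \right)} = -2 + \frac{2 o}{27 + c}$ ($H{\left(o,c \right)} = -2 + \frac{o + o}{27 + c} = -2 + \frac{2 o}{27 + c}$)
$H{\left(58,O{\left(\left(-5\right) 1 \right)} \right)} - 3355 = \frac{2 \left(-27 + 58 - \left(-2 + \frac{10}{25}\right)\right)}{27 - \left(2 - \frac{10}{25}\right)} - 3355 = \frac{2 \left(-27 + 58 - \left(-2 + 10 \cdot \frac{1}{25}\right)\right)}{27 + \left(-2 + 10 \cdot \frac{1}{25}\right)} - 3355 = \frac{2 \left(-27 + 58 - \left(-2 + \frac{2}{5}\right)\right)}{27 + \left(-2 + \frac{2}{5}\right)} - 3355 = \frac{2 \left(-27 + 58 - - \frac{8}{5}\right)}{27 - \frac{8}{5}} - 3355 = \frac{2 \left(-27 + 58 + \frac{8}{5}\right)}{\frac{127}{5}} - 3355 = 2 \cdot \frac{5}{127} \cdot \frac{163}{5} - 3355 = \frac{326}{127} - 3355 = - \frac{425759}{127}$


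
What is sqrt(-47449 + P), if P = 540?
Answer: I*sqrt(46909) ≈ 216.58*I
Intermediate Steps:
sqrt(-47449 + P) = sqrt(-47449 + 540) = sqrt(-46909) = I*sqrt(46909)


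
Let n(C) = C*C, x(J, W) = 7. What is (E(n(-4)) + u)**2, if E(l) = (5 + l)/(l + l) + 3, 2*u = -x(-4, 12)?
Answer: 25/1024 ≈ 0.024414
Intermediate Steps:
n(C) = C**2
u = -7/2 (u = (-1*7)/2 = (1/2)*(-7) = -7/2 ≈ -3.5000)
E(l) = 3 + (5 + l)/(2*l) (E(l) = (5 + l)/((2*l)) + 3 = (5 + l)*(1/(2*l)) + 3 = (5 + l)/(2*l) + 3 = 3 + (5 + l)/(2*l))
(E(n(-4)) + u)**2 = ((5 + 7*(-4)**2)/(2*((-4)**2)) - 7/2)**2 = ((1/2)*(5 + 7*16)/16 - 7/2)**2 = ((1/2)*(1/16)*(5 + 112) - 7/2)**2 = ((1/2)*(1/16)*117 - 7/2)**2 = (117/32 - 7/2)**2 = (5/32)**2 = 25/1024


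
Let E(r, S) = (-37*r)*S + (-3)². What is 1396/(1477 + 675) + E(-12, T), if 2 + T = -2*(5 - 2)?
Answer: -1905785/538 ≈ -3542.4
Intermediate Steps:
T = -8 (T = -2 - 2*(5 - 2) = -2 - 2*3 = -2 - 6 = -8)
E(r, S) = 9 - 37*S*r (E(r, S) = -37*S*r + 9 = 9 - 37*S*r)
1396/(1477 + 675) + E(-12, T) = 1396/(1477 + 675) + (9 - 37*(-8)*(-12)) = 1396/2152 + (9 - 3552) = (1/2152)*1396 - 3543 = 349/538 - 3543 = -1905785/538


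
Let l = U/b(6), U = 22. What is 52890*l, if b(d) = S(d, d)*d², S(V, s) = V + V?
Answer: 96965/36 ≈ 2693.5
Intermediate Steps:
S(V, s) = 2*V
b(d) = 2*d³ (b(d) = (2*d)*d² = 2*d³)
l = 11/216 (l = 22/(2*6³) = 22/(2*216) = 22/432 = (1/432)*22 = 11/216 ≈ 0.050926)
52890*l = 52890*(11/216) = 96965/36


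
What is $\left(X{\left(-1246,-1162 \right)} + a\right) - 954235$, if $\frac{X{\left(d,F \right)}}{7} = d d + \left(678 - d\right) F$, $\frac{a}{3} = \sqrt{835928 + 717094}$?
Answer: $-5736439 + 171 \sqrt{478} \approx -5.7327 \cdot 10^{6}$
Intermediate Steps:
$a = 171 \sqrt{478}$ ($a = 3 \sqrt{835928 + 717094} = 3 \sqrt{1553022} = 3 \cdot 57 \sqrt{478} = 171 \sqrt{478} \approx 3738.6$)
$X{\left(d,F \right)} = 7 d^{2} + 7 F \left(678 - d\right)$ ($X{\left(d,F \right)} = 7 \left(d d + \left(678 - d\right) F\right) = 7 \left(d^{2} + F \left(678 - d\right)\right) = 7 d^{2} + 7 F \left(678 - d\right)$)
$\left(X{\left(-1246,-1162 \right)} + a\right) - 954235 = \left(\left(7 \left(-1246\right)^{2} + 4746 \left(-1162\right) - \left(-8134\right) \left(-1246\right)\right) + 171 \sqrt{478}\right) - 954235 = \left(\left(7 \cdot 1552516 - 5514852 - 10134964\right) + 171 \sqrt{478}\right) - 954235 = \left(\left(10867612 - 5514852 - 10134964\right) + 171 \sqrt{478}\right) - 954235 = \left(-4782204 + 171 \sqrt{478}\right) - 954235 = -5736439 + 171 \sqrt{478}$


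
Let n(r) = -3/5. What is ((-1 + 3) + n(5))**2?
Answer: 49/25 ≈ 1.9600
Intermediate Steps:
n(r) = -3/5 (n(r) = -3*1/5 = -3/5)
((-1 + 3) + n(5))**2 = ((-1 + 3) - 3/5)**2 = (2 - 3/5)**2 = (7/5)**2 = 49/25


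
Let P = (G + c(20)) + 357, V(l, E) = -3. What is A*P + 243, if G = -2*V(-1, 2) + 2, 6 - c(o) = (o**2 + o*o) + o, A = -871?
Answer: 391322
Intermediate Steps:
c(o) = 6 - o - 2*o**2 (c(o) = 6 - ((o**2 + o*o) + o) = 6 - ((o**2 + o**2) + o) = 6 - (2*o**2 + o) = 6 - (o + 2*o**2) = 6 + (-o - 2*o**2) = 6 - o - 2*o**2)
G = 8 (G = -2*(-3) + 2 = 6 + 2 = 8)
P = -449 (P = (8 + (6 - 1*20 - 2*20**2)) + 357 = (8 + (6 - 20 - 2*400)) + 357 = (8 + (6 - 20 - 800)) + 357 = (8 - 814) + 357 = -806 + 357 = -449)
A*P + 243 = -871*(-449) + 243 = 391079 + 243 = 391322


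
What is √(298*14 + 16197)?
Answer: √20369 ≈ 142.72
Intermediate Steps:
√(298*14 + 16197) = √(4172 + 16197) = √20369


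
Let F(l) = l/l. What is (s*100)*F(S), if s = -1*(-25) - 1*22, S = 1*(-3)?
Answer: 300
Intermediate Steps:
S = -3
F(l) = 1
s = 3 (s = 25 - 22 = 3)
(s*100)*F(S) = (3*100)*1 = 300*1 = 300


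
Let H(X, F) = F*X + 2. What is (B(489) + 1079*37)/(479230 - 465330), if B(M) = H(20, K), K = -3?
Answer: 7973/2780 ≈ 2.8680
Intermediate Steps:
H(X, F) = 2 + F*X
B(M) = -58 (B(M) = 2 - 3*20 = 2 - 60 = -58)
(B(489) + 1079*37)/(479230 - 465330) = (-58 + 1079*37)/(479230 - 465330) = (-58 + 39923)/13900 = 39865*(1/13900) = 7973/2780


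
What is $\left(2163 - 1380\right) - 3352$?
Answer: $-2569$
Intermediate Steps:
$\left(2163 - 1380\right) - 3352 = 783 - 3352 = -2569$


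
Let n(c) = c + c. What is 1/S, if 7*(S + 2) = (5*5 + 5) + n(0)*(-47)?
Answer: 7/16 ≈ 0.43750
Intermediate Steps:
n(c) = 2*c
S = 16/7 (S = -2 + ((5*5 + 5) + (2*0)*(-47))/7 = -2 + ((25 + 5) + 0*(-47))/7 = -2 + (30 + 0)/7 = -2 + (1/7)*30 = -2 + 30/7 = 16/7 ≈ 2.2857)
1/S = 1/(16/7) = 7/16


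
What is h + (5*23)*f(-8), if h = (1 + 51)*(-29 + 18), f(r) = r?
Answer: -1492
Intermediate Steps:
h = -572 (h = 52*(-11) = -572)
h + (5*23)*f(-8) = -572 + (5*23)*(-8) = -572 + 115*(-8) = -572 - 920 = -1492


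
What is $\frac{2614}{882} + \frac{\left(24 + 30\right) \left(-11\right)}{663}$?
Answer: $\frac{201529}{97461} \approx 2.0678$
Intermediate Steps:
$\frac{2614}{882} + \frac{\left(24 + 30\right) \left(-11\right)}{663} = 2614 \cdot \frac{1}{882} + 54 \left(-11\right) \frac{1}{663} = \frac{1307}{441} - \frac{198}{221} = \frac{201529}{97461}$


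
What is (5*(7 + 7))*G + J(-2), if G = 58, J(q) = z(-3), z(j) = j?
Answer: 4057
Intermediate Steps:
J(q) = -3
(5*(7 + 7))*G + J(-2) = (5*(7 + 7))*58 - 3 = (5*14)*58 - 3 = 70*58 - 3 = 4060 - 3 = 4057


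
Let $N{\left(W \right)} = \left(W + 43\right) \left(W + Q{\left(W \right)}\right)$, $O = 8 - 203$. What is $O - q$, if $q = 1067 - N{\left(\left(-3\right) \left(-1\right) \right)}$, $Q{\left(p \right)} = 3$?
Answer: $-986$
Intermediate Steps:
$O = -195$ ($O = 8 - 203 = -195$)
$N{\left(W \right)} = \left(3 + W\right) \left(43 + W\right)$ ($N{\left(W \right)} = \left(W + 43\right) \left(W + 3\right) = \left(43 + W\right) \left(3 + W\right) = \left(3 + W\right) \left(43 + W\right)$)
$q = 791$ ($q = 1067 - \left(129 + \left(\left(-3\right) \left(-1\right)\right)^{2} + 46 \left(\left(-3\right) \left(-1\right)\right)\right) = 1067 - \left(129 + 3^{2} + 46 \cdot 3\right) = 1067 - \left(129 + 9 + 138\right) = 1067 - 276 = 791$)
$O - q = -195 - 791 = -986$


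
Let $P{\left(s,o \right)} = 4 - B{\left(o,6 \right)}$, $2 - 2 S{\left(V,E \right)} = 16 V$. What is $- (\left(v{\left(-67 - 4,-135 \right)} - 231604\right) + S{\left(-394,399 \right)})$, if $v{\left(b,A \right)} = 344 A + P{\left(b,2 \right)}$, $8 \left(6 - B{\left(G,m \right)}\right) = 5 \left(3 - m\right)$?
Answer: $\frac{2199159}{8} \approx 2.749 \cdot 10^{5}$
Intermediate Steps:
$S{\left(V,E \right)} = 1 - 8 V$ ($S{\left(V,E \right)} = 1 - \frac{16 V}{2} = 1 - 8 V$)
$B{\left(G,m \right)} = \frac{33}{8} + \frac{5 m}{8}$ ($B{\left(G,m \right)} = 6 - \frac{5 \left(3 - m\right)}{8} = 6 - \frac{15 - 5 m}{8} = 6 + \left(- \frac{15}{8} + \frac{5 m}{8}\right) = \frac{33}{8} + \frac{5 m}{8}$)
$P{\left(s,o \right)} = - \frac{31}{8}$ ($P{\left(s,o \right)} = 4 - \left(\frac{33}{8} + \frac{5}{8} \cdot 6\right) = 4 - \left(\frac{33}{8} + \frac{15}{4}\right) = 4 - \frac{63}{8} = - \frac{31}{8}$)
$v{\left(b,A \right)} = - \frac{31}{8} + 344 A$ ($v{\left(b,A \right)} = 344 A - \frac{31}{8} = - \frac{31}{8} + 344 A$)
$- (\left(v{\left(-67 - 4,-135 \right)} - 231604\right) + S{\left(-394,399 \right)}) = - (\left(\left(- \frac{31}{8} + 344 \left(-135\right)\right) - 231604\right) + \left(1 - -3152\right)) = - (\left(\left(- \frac{31}{8} - 46440\right) - 231604\right) + \left(1 + 3152\right)) = - (\left(- \frac{371551}{8} - 231604\right) + 3153) = - (- \frac{2224383}{8} + 3153) = \left(-1\right) \left(- \frac{2199159}{8}\right) = \frac{2199159}{8}$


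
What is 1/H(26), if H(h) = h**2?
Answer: 1/676 ≈ 0.0014793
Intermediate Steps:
1/H(26) = 1/(26**2) = 1/676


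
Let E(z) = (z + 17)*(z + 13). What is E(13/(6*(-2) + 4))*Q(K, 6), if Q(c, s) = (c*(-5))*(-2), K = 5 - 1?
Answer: 55965/8 ≈ 6995.6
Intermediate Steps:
K = 4
Q(c, s) = 10*c (Q(c, s) = -5*c*(-2) = 10*c)
E(z) = (13 + z)*(17 + z) (E(z) = (17 + z)*(13 + z) = (13 + z)*(17 + z))
E(13/(6*(-2) + 4))*Q(K, 6) = (221 + (13/(6*(-2) + 4))² + 30*(13/(6*(-2) + 4)))*(10*4) = (221 + (13/(-12 + 4))² + 30*(13/(-12 + 4)))*40 = (221 + (13/(-8))² + 30*(13/(-8)))*40 = (221 + (13*(-⅛))² + 30*(13*(-⅛)))*40 = (221 + (-13/8)² + 30*(-13/8))*40 = (221 + 169/64 - 195/4)*40 = (11193/64)*40 = 55965/8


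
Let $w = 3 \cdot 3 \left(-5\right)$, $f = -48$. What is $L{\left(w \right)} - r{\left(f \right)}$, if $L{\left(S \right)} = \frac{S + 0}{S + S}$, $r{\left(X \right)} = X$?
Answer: $\frac{97}{2} \approx 48.5$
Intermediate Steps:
$w = -45$ ($w = 9 \left(-5\right) = -45$)
$L{\left(S \right)} = \frac{1}{2}$ ($L{\left(S \right)} = \frac{S}{2 S} = S \frac{1}{2 S} = \frac{1}{2}$)
$L{\left(w \right)} - r{\left(f \right)} = \frac{1}{2} - -48 = \frac{1}{2} + 48 = \frac{97}{2}$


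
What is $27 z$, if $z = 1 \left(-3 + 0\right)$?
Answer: $-81$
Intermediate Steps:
$z = -3$ ($z = 1 \left(-3\right) = -3$)
$27 z = 27 \left(-3\right) = -81$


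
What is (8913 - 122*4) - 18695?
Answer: -10270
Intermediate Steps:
(8913 - 122*4) - 18695 = (8913 - 488) - 18695 = 8425 - 18695 = -10270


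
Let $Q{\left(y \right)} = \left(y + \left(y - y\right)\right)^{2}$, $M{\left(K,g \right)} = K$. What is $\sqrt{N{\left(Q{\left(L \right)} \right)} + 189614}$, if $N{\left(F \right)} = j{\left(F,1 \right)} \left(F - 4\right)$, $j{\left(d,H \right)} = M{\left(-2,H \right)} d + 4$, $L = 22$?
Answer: $i \sqrt{273106} \approx 522.6 i$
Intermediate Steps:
$j{\left(d,H \right)} = 4 - 2 d$ ($j{\left(d,H \right)} = - 2 d + 4 = 4 - 2 d$)
$Q{\left(y \right)} = y^{2}$ ($Q{\left(y \right)} = \left(y + 0\right)^{2} = y^{2}$)
$N{\left(F \right)} = \left(-4 + F\right) \left(4 - 2 F\right)$ ($N{\left(F \right)} = \left(4 - 2 F\right) \left(F - 4\right) = \left(4 - 2 F\right) \left(-4 + F\right) = \left(-4 + F\right) \left(4 - 2 F\right)$)
$\sqrt{N{\left(Q{\left(L \right)} \right)} + 189614} = \sqrt{2 \left(-4 + 22^{2}\right) \left(2 - 22^{2}\right) + 189614} = \sqrt{2 \left(-4 + 484\right) \left(2 - 484\right) + 189614} = \sqrt{2 \cdot 480 \left(2 - 484\right) + 189614} = \sqrt{2 \cdot 480 \left(-482\right) + 189614} = \sqrt{-462720 + 189614} = \sqrt{-273106} = i \sqrt{273106}$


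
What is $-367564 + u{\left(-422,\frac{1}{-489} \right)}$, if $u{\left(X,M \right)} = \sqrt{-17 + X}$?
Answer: $-367564 + i \sqrt{439} \approx -3.6756 \cdot 10^{5} + 20.952 i$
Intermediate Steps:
$-367564 + u{\left(-422,\frac{1}{-489} \right)} = -367564 + \sqrt{-17 - 422} = -367564 + \sqrt{-439} = -367564 + i \sqrt{439}$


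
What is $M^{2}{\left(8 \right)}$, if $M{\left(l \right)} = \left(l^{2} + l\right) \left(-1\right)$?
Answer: $5184$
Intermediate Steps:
$M{\left(l \right)} = - l - l^{2}$ ($M{\left(l \right)} = \left(l + l^{2}\right) \left(-1\right) = - l - l^{2}$)
$M^{2}{\left(8 \right)} = \left(\left(-1\right) 8 \left(1 + 8\right)\right)^{2} = \left(\left(-1\right) 8 \cdot 9\right)^{2} = \left(-72\right)^{2} = 5184$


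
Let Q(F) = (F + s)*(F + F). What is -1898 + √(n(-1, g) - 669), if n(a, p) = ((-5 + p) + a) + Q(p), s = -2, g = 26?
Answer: -1898 + √599 ≈ -1873.5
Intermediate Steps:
Q(F) = 2*F*(-2 + F) (Q(F) = (F - 2)*(F + F) = (-2 + F)*(2*F) = 2*F*(-2 + F))
n(a, p) = -5 + a + p + 2*p*(-2 + p) (n(a, p) = ((-5 + p) + a) + 2*p*(-2 + p) = (-5 + a + p) + 2*p*(-2 + p) = -5 + a + p + 2*p*(-2 + p))
-1898 + √(n(-1, g) - 669) = -1898 + √((-5 - 1 + 26 + 2*26*(-2 + 26)) - 669) = -1898 + √((-5 - 1 + 26 + 2*26*24) - 669) = -1898 + √((-5 - 1 + 26 + 1248) - 669) = -1898 + √(1268 - 669) = -1898 + √599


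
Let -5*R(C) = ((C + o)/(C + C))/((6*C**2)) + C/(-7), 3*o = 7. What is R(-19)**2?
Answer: 5503495478209/18672510168900 ≈ 0.29474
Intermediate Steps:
o = 7/3 (o = (1/3)*7 = 7/3 ≈ 2.3333)
R(C) = C/35 - (7/3 + C)/(60*C**3) (R(C) = -(((C + 7/3)/(C + C))/((6*C**2)) + C/(-7))/5 = -(((7/3 + C)/((2*C)))*(1/(6*C**2)) + C*(-1/7))/5 = -(((7/3 + C)*(1/(2*C)))*(1/(6*C**2)) - C/7)/5 = -(((7/3 + C)/(2*C))*(1/(6*C**2)) - C/7)/5 = -((7/3 + C)/(12*C**3) - C/7)/5 = -(-C/7 + (7/3 + C)/(12*C**3))/5 = C/35 - (7/3 + C)/(60*C**3))
R(-19)**2 = ((1/1260)*(-49 - 21*(-19) + 36*(-19)**4)/(-19)**3)**2 = ((1/1260)*(-1/6859)*(-49 + 399 + 36*130321))**2 = ((1/1260)*(-1/6859)*(-49 + 399 + 4691556))**2 = ((1/1260)*(-1/6859)*4691906)**2 = (-2345953/4321170)**2 = 5503495478209/18672510168900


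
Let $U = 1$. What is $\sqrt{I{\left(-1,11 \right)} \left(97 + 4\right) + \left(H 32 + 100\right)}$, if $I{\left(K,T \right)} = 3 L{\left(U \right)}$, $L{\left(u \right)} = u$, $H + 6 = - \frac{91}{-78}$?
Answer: $\frac{\sqrt{2235}}{3} \approx 15.759$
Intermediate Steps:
$H = - \frac{29}{6}$ ($H = -6 - \frac{91}{-78} = -6 - - \frac{7}{6} = -6 + \frac{7}{6} = - \frac{29}{6} \approx -4.8333$)
$I{\left(K,T \right)} = 3$ ($I{\left(K,T \right)} = 3 \cdot 1 = 3$)
$\sqrt{I{\left(-1,11 \right)} \left(97 + 4\right) + \left(H 32 + 100\right)} = \sqrt{3 \left(97 + 4\right) + \left(\left(- \frac{29}{6}\right) 32 + 100\right)} = \sqrt{3 \cdot 101 + \left(- \frac{464}{3} + 100\right)} = \sqrt{303 - \frac{164}{3}} = \sqrt{\frac{745}{3}} = \frac{\sqrt{2235}}{3}$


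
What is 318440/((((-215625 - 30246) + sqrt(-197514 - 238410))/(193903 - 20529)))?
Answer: -301652117440528/1343399657 - 22083686624*I*sqrt(12109)/4030198971 ≈ -2.2454e+5 - 602.97*I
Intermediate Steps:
318440/((((-215625 - 30246) + sqrt(-197514 - 238410))/(193903 - 20529))) = 318440/(((-245871 + sqrt(-435924))/173374)) = 318440/(((-245871 + 6*I*sqrt(12109))*(1/173374))) = 318440/(-245871/173374 + 3*I*sqrt(12109)/86687)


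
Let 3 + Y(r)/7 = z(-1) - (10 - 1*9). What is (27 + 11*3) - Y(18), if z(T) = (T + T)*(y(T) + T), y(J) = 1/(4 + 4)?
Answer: 303/4 ≈ 75.750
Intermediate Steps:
y(J) = 1/8
z(T) = 2*T*(1/8 + T) (z(T) = (T + T)*(1/8 + T) = (2*T)*(1/8 + T) = 2*T*(1/8 + T))
Y(r) = -63/4 (Y(r) = -21 + 7*((1/4)*(-1)*(1 + 8*(-1)) - (10 - 1*9)) = -21 + 7*((1/4)*(-1)*(1 - 8) - (10 - 9)) = -21 + 7*((1/4)*(-1)*(-7) - 1*1) = -21 + 7*(7/4 - 1) = -21 + 7*(3/4) = -21 + 21/4 = -63/4)
(27 + 11*3) - Y(18) = (27 + 11*3) - 1*(-63/4) = (27 + 33) + 63/4 = 60 + 63/4 = 303/4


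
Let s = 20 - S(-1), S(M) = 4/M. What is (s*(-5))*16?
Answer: -1920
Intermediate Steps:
s = 24 (s = 20 - 4/(-1) = 20 - 4*(-1) = 20 - 1*(-4) = 20 + 4 = 24)
(s*(-5))*16 = (24*(-5))*16 = -120*16 = -1920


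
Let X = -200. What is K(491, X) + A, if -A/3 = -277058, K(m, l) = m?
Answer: 831665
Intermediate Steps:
A = 831174 (A = -3*(-277058) = 831174)
K(491, X) + A = 491 + 831174 = 831665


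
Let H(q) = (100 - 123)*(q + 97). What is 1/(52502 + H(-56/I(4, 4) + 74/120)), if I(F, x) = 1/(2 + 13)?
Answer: 60/4174609 ≈ 1.4373e-5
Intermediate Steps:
I(F, x) = 1/15
H(q) = -2231 - 23*q (H(q) = -23*(97 + q) = -2231 - 23*q)
1/(52502 + H(-56/I(4, 4) + 74/120)) = 1/(52502 + (-2231 - 23*(-56/1/15 + 74/120))) = 1/(52502 + (-2231 - 23*(-56*15 + 74*(1/120)))) = 1/(52502 + (-2231 - 23*(-840 + 37/60))) = 1/(52502 + (-2231 - 23*(-50363/60))) = 1/(52502 + (-2231 + 1158349/60)) = 1/(52502 + 1024489/60) = 1/(4174609/60) = 60/4174609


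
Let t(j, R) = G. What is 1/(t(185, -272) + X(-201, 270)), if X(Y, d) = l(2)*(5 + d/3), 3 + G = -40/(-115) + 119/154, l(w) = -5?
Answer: -506/241301 ≈ -0.0020970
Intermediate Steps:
G = -951/506 (G = -3 + (-40/(-115) + 119/154) = -3 + (-40*(-1/115) + 119*(1/154)) = -3 + (8/23 + 17/22) = -3 + 567/506 = -951/506 ≈ -1.8794)
t(j, R) = -951/506
X(Y, d) = -25 - 5*d/3 (X(Y, d) = -5*(5 + d/3) = -25 - 5*d/3)
1/(t(185, -272) + X(-201, 270)) = 1/(-951/506 + (-25 - 5/3*270)) = 1/(-951/506 + (-25 - 450)) = 1/(-951/506 - 475) = 1/(-241301/506) = -506/241301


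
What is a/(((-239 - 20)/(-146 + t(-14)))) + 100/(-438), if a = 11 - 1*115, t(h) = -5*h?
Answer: -1743926/56721 ≈ -30.746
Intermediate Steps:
a = -104 (a = 11 - 115 = -104)
a/(((-239 - 20)/(-146 + t(-14)))) + 100/(-438) = -104*(-146 - 5*(-14))/(-239 - 20) + 100/(-438) = -104/((-259/(-146 + 70))) + 100*(-1/438) = -104/((-259/(-76))) - 50/219 = -104/((-259*(-1/76))) - 50/219 = -104/259/76 - 50/219 = -104*76/259 - 50/219 = -7904/259 - 50/219 = -1743926/56721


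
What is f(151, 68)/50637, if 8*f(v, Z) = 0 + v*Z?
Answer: 2567/101274 ≈ 0.025347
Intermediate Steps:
f(v, Z) = Z*v/8 (f(v, Z) = (0 + v*Z)/8 = (0 + Z*v)/8 = (Z*v)/8 = Z*v/8)
f(151, 68)/50637 = ((1/8)*68*151)/50637 = (2567/2)*(1/50637) = 2567/101274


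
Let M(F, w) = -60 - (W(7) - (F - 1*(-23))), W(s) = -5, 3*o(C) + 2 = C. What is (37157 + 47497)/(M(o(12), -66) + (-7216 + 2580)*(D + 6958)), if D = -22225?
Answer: 126981/106166675 ≈ 0.0011961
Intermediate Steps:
o(C) = -⅔ + C/3
M(F, w) = -32 + F (M(F, w) = -60 - (-5 - (F - 1*(-23))) = -60 - (-5 - (F + 23)) = -60 - (-5 - (23 + F)) = -60 - (-5 + (-23 - F)) = -60 - (-28 - F) = -60 + (28 + F) = -32 + F)
(37157 + 47497)/(M(o(12), -66) + (-7216 + 2580)*(D + 6958)) = (37157 + 47497)/((-32 + (-⅔ + (⅓)*12)) + (-7216 + 2580)*(-22225 + 6958)) = 84654/((-32 + (-⅔ + 4)) - 4636*(-15267)) = 84654/((-32 + 10/3) + 70777812) = 84654/(-86/3 + 70777812) = 84654/(212333350/3) = 84654*(3/212333350) = 126981/106166675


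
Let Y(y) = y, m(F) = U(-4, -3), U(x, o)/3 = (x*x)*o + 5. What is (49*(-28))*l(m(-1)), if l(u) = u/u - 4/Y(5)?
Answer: -1372/5 ≈ -274.40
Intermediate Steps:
U(x, o) = 15 + 3*o*x**2 (U(x, o) = 3*((x*x)*o + 5) = 3*(x**2*o + 5) = 3*(o*x**2 + 5) = 3*(5 + o*x**2) = 15 + 3*o*x**2)
m(F) = -129 (m(F) = 15 + 3*(-3)*(-4)**2 = 15 + 3*(-3)*16 = 15 - 144 = -129)
l(u) = 1/5 (l(u) = u/u - 4/5 = 1 - 4*1/5 = 1 - 4/5 = 1/5)
(49*(-28))*l(m(-1)) = (49*(-28))*(1/5) = -1372*1/5 = -1372/5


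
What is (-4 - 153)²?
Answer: 24649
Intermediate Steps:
(-4 - 153)² = (-157)² = 24649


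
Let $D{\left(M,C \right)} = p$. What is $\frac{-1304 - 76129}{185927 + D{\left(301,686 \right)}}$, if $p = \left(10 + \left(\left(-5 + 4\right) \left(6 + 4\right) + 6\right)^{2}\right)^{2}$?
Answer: $- \frac{25811}{62201} \approx -0.41496$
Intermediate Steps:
$p = 676$ ($p = \left(10 + \left(\left(-1\right) 10 + 6\right)^{2}\right)^{2} = \left(10 + \left(-10 + 6\right)^{2}\right)^{2} = \left(10 + \left(-4\right)^{2}\right)^{2} = \left(10 + 16\right)^{2} = 26^{2} = 676$)
$D{\left(M,C \right)} = 676$
$\frac{-1304 - 76129}{185927 + D{\left(301,686 \right)}} = \frac{-1304 - 76129}{185927 + 676} = - \frac{77433}{186603} = \left(-77433\right) \frac{1}{186603} = - \frac{25811}{62201}$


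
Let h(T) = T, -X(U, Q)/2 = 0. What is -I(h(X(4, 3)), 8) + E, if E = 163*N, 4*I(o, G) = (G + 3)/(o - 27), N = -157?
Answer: -2763817/108 ≈ -25591.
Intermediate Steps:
X(U, Q) = 0 (X(U, Q) = -2*0 = 0)
I(o, G) = (3 + G)/(4*(-27 + o)) (I(o, G) = ((G + 3)/(o - 27))/4 = ((3 + G)/(-27 + o))/4 = (3 + G)/(4*(-27 + o)))
E = -25591 (E = 163*(-157) = -25591)
-I(h(X(4, 3)), 8) + E = -(3 + 8)/(4*(-27 + 0)) - 25591 = -11/(4*(-27)) - 25591 = -(-1)*11/(4*27) - 25591 = -1*(-11/108) - 25591 = 11/108 - 25591 = -2763817/108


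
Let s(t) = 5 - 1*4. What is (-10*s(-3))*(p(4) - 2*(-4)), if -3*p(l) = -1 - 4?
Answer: -290/3 ≈ -96.667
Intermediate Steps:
s(t) = 1 (s(t) = 5 - 4 = 1)
p(l) = 5/3 (p(l) = -(-1 - 4)/3 = -⅓*(-5) = 5/3)
(-10*s(-3))*(p(4) - 2*(-4)) = (-10*1)*(5/3 - 2*(-4)) = -10*(5/3 + 8) = -10*29/3 = -290/3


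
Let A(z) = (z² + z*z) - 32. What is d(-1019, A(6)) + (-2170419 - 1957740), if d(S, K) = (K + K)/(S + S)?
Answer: -4206594061/1019 ≈ -4.1282e+6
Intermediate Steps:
A(z) = -32 + 2*z² (A(z) = (z² + z²) - 32 = 2*z² - 32 = -32 + 2*z²)
d(S, K) = K/S (d(S, K) = (2*K)/((2*S)) = (2*K)*(1/(2*S)) = K/S)
d(-1019, A(6)) + (-2170419 - 1957740) = (-32 + 2*6²)/(-1019) + (-2170419 - 1957740) = (-32 + 2*36)*(-1/1019) - 4128159 = (-32 + 72)*(-1/1019) - 4128159 = 40*(-1/1019) - 4128159 = -40/1019 - 4128159 = -4206594061/1019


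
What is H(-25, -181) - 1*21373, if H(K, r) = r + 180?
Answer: -21374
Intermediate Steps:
H(K, r) = 180 + r
H(-25, -181) - 1*21373 = (180 - 181) - 1*21373 = -1 - 21373 = -21374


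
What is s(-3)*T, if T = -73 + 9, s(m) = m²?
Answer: -576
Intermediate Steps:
T = -64
s(-3)*T = (-3)²*(-64) = 9*(-64) = -576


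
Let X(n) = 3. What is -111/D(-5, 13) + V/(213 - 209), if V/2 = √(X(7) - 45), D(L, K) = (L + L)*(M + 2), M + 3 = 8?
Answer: 111/70 + I*√42/2 ≈ 1.5857 + 3.2404*I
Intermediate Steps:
M = 5 (M = -3 + 8 = 5)
D(L, K) = 14*L (D(L, K) = (L + L)*(5 + 2) = (2*L)*7 = 14*L)
V = 2*I*√42 (V = 2*√(3 - 45) = 2*√(-42) = 2*(I*√42) = 2*I*√42 ≈ 12.961*I)
-111/D(-5, 13) + V/(213 - 209) = -111/(14*(-5)) + (2*I*√42)/(213 - 209) = -111/(-70) + (2*I*√42)/4 = -111*(-1/70) + (2*I*√42)*(¼) = 111/70 + I*√42/2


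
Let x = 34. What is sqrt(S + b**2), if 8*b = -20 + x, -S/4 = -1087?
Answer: sqrt(69617)/4 ≈ 65.963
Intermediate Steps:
S = 4348 (S = -4*(-1087) = 4348)
b = 7/4 (b = (-20 + 34)/8 = (1/8)*14 = 7/4 ≈ 1.7500)
sqrt(S + b**2) = sqrt(4348 + (7/4)**2) = sqrt(4348 + 49/16) = sqrt(69617/16) = sqrt(69617)/4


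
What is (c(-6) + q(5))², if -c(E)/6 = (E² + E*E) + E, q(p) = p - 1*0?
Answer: 152881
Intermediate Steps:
q(p) = p (q(p) = p + 0 = p)
c(E) = -12*E² - 6*E (c(E) = -6*((E² + E*E) + E) = -6*((E² + E²) + E) = -6*(2*E² + E) = -6*(E + 2*E²) = -12*E² - 6*E)
(c(-6) + q(5))² = (-6*(-6)*(1 + 2*(-6)) + 5)² = (-6*(-6)*(1 - 12) + 5)² = (-6*(-6)*(-11) + 5)² = (-396 + 5)² = (-391)² = 152881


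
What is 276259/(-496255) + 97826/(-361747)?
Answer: -148482506103/179518757485 ≈ -0.82711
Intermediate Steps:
276259/(-496255) + 97826/(-361747) = 276259*(-1/496255) + 97826*(-1/361747) = -276259/496255 - 97826/361747 = -148482506103/179518757485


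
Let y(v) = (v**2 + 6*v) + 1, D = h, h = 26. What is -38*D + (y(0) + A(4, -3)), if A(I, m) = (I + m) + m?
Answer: -989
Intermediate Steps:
D = 26
y(v) = 1 + v**2 + 6*v
A(I, m) = I + 2*m
-38*D + (y(0) + A(4, -3)) = -38*26 + ((1 + 0**2 + 6*0) + (4 + 2*(-3))) = -988 + ((1 + 0 + 0) + (4 - 6)) = -988 + (1 - 2) = -988 - 1 = -989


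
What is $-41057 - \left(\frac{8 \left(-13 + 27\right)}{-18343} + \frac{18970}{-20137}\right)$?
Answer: $- \frac{1166538205341}{28413307} \approx -41056.0$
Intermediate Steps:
$-41057 - \left(\frac{8 \left(-13 + 27\right)}{-18343} + \frac{18970}{-20137}\right) = -41057 - \left(8 \cdot 14 \left(- \frac{1}{18343}\right) + 18970 \left(- \frac{1}{20137}\right)\right) = -41057 - \left(112 \left(- \frac{1}{18343}\right) - \frac{18970}{20137}\right) = -41057 - \left(- \frac{112}{18343} - \frac{18970}{20137}\right) = -41057 - - \frac{26940158}{28413307} = -41057 + \frac{26940158}{28413307} = - \frac{1166538205341}{28413307}$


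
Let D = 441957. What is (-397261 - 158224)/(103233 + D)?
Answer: -111097/109038 ≈ -1.0189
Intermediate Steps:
(-397261 - 158224)/(103233 + D) = (-397261 - 158224)/(103233 + 441957) = -555485/545190 = -555485*1/545190 = -111097/109038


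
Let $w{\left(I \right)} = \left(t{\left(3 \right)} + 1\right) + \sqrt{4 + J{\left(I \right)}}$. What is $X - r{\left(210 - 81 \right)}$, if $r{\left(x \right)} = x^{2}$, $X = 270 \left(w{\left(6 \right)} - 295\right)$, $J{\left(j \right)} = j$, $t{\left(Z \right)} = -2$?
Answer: $-96561 + 270 \sqrt{10} \approx -95707.0$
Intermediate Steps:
$w{\left(I \right)} = -1 + \sqrt{4 + I}$ ($w{\left(I \right)} = \left(-2 + 1\right) + \sqrt{4 + I} = -1 + \sqrt{4 + I}$)
$X = -79920 + 270 \sqrt{10}$ ($X = 270 \left(\left(-1 + \sqrt{4 + 6}\right) - 295\right) = 270 \left(\left(-1 + \sqrt{10}\right) - 295\right) = 270 \left(-296 + \sqrt{10}\right) = -79920 + 270 \sqrt{10} \approx -79066.0$)
$X - r{\left(210 - 81 \right)} = \left(-79920 + 270 \sqrt{10}\right) - \left(210 - 81\right)^{2} = \left(-79920 + 270 \sqrt{10}\right) - 129^{2} = \left(-79920 + 270 \sqrt{10}\right) - 16641 = -96561 + 270 \sqrt{10}$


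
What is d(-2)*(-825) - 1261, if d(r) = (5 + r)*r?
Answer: 3689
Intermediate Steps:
d(r) = r*(5 + r)
d(-2)*(-825) - 1261 = -2*(5 - 2)*(-825) - 1261 = -2*3*(-825) - 1261 = -6*(-825) - 1261 = 4950 - 1261 = 3689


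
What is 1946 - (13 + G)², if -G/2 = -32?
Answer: -3983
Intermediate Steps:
G = 64 (G = -2*(-32) = 64)
1946 - (13 + G)² = 1946 - (13 + 64)² = 1946 - 1*77² = 1946 - 1*5929 = 1946 - 5929 = -3983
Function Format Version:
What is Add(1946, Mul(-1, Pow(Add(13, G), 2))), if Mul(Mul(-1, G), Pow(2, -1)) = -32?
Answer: -3983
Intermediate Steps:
G = 64 (G = Mul(-2, -32) = 64)
Add(1946, Mul(-1, Pow(Add(13, G), 2))) = Add(1946, Mul(-1, Pow(Add(13, 64), 2))) = Add(1946, Mul(-1, Pow(77, 2))) = Add(1946, Mul(-1, 5929)) = Add(1946, -5929) = -3983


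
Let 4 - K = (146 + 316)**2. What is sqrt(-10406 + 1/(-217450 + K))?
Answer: I*sqrt(1932042395423490)/430890 ≈ 102.01*I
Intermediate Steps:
K = -213440 (K = 4 - (146 + 316)**2 = 4 - 1*462**2 = 4 - 1*213444 = 4 - 213444 = -213440)
sqrt(-10406 + 1/(-217450 + K)) = sqrt(-10406 + 1/(-217450 - 213440)) = sqrt(-10406 + 1/(-430890)) = sqrt(-10406 - 1/430890) = sqrt(-4483841341/430890) = I*sqrt(1932042395423490)/430890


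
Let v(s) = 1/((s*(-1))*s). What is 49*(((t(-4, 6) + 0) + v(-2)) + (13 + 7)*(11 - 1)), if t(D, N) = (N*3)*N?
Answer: 60319/4 ≈ 15080.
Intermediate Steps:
t(D, N) = 3*N**2 (t(D, N) = (3*N)*N = 3*N**2)
v(s) = -1/s**2 (v(s) = 1/((-s)*s) = 1/(-s**2) = -1/s**2)
49*(((t(-4, 6) + 0) + v(-2)) + (13 + 7)*(11 - 1)) = 49*(((3*6**2 + 0) - 1/(-2)**2) + (13 + 7)*(11 - 1)) = 49*(((3*36 + 0) - 1*1/4) + 20*10) = 49*(((108 + 0) - 1/4) + 200) = 49*((108 - 1/4) + 200) = 49*(431/4 + 200) = 49*(1231/4) = 60319/4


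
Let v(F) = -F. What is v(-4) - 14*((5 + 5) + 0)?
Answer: -136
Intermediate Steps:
v(-4) - 14*((5 + 5) + 0) = -1*(-4) - 14*((5 + 5) + 0) = 4 - 14*(10 + 0) = 4 - 14*10 = 4 - 140 = -136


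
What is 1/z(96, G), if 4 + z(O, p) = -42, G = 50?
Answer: -1/46 ≈ -0.021739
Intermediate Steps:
z(O, p) = -46 (z(O, p) = -4 - 42 = -46)
1/z(96, G) = 1/(-46) = -1/46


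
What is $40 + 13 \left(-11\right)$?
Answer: $-103$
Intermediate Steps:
$40 + 13 \left(-11\right) = 40 - 143 = -103$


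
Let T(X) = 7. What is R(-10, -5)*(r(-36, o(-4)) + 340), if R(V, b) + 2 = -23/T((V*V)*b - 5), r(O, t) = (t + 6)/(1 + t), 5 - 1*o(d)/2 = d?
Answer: -239908/133 ≈ -1803.8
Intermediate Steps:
o(d) = 10 - 2*d
r(O, t) = (6 + t)/(1 + t)
R(V, b) = -37/7 (R(V, b) = -2 - 23/7 = -37/7)
R(-10, -5)*(r(-36, o(-4)) + 340) = -37*((6 + (10 - 2*(-4)))/(1 + (10 - 2*(-4))) + 340)/7 = -37*((6 + (10 + 8))/(1 + (10 + 8)) + 340)/7 = -37*((6 + 18)/(1 + 18) + 340)/7 = -37*(24/19 + 340)/7 = -37/7*6484/19 = -239908/133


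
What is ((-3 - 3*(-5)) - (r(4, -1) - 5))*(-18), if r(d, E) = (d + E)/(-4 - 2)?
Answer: -315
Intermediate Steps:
r(d, E) = -E/6 - d/6 (r(d, E) = (E + d)/(-6) = (E + d)*(-⅙) = -E/6 - d/6)
((-3 - 3*(-5)) - (r(4, -1) - 5))*(-18) = ((-3 - 3*(-5)) - ((-⅙*(-1) - ⅙*4) - 5))*(-18) = ((-3 + 15) - ((⅙ - ⅔) - 5))*(-18) = (12 - (-½ - 5))*(-18) = (12 - 1*(-11/2))*(-18) = (12 + 11/2)*(-18) = (35/2)*(-18) = -315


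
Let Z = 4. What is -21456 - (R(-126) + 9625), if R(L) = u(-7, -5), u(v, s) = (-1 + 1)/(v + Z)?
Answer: -31081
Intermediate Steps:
u(v, s) = 0 (u(v, s) = (-1 + 1)/(v + 4) = 0/(4 + v) = 0)
R(L) = 0
-21456 - (R(-126) + 9625) = -21456 - (0 + 9625) = -21456 - 1*9625 = -21456 - 9625 = -31081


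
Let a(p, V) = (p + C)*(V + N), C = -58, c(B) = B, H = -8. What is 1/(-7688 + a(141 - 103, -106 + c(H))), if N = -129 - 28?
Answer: -1/2268 ≈ -0.00044092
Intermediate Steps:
N = -157
a(p, V) = (-157 + V)*(-58 + p) (a(p, V) = (p - 58)*(V - 157) = (-58 + p)*(-157 + V) = (-157 + V)*(-58 + p))
1/(-7688 + a(141 - 103, -106 + c(H))) = 1/(-7688 + (9106 - 157*(141 - 103) - 58*(-106 - 8) + (-106 - 8)*(141 - 103))) = 1/(-7688 + (9106 - 157*38 - 58*(-114) - 114*38)) = 1/(-7688 + (9106 - 5966 + 6612 - 4332)) = 1/(-7688 + 5420) = 1/(-2268) = -1/2268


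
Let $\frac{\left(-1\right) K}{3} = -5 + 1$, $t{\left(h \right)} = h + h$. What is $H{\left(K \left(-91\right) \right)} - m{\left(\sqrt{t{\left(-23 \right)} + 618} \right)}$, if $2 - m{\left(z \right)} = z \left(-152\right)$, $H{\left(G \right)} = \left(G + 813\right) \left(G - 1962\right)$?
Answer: $852064 - 304 \sqrt{143} \approx 8.4843 \cdot 10^{5}$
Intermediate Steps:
$t{\left(h \right)} = 2 h$
$K = 12$ ($K = - 3 \left(-5 + 1\right) = \left(-3\right) \left(-4\right) = 12$)
$H{\left(G \right)} = \left(-1962 + G\right) \left(813 + G\right)$ ($H{\left(G \right)} = \left(813 + G\right) \left(-1962 + G\right) = \left(-1962 + G\right) \left(813 + G\right)$)
$m{\left(z \right)} = 2 + 152 z$ ($m{\left(z \right)} = 2 - z \left(-152\right) = 2 - - 152 z = 2 + 152 z$)
$H{\left(K \left(-91\right) \right)} - m{\left(\sqrt{t{\left(-23 \right)} + 618} \right)} = \left(-1595106 + \left(12 \left(-91\right)\right)^{2} - 1149 \cdot 12 \left(-91\right)\right) - \left(2 + 152 \sqrt{2 \left(-23\right) + 618}\right) = \left(-1595106 + \left(-1092\right)^{2} - -1254708\right) - \left(2 + 152 \sqrt{-46 + 618}\right) = \left(-1595106 + 1192464 + 1254708\right) - \left(2 + 152 \sqrt{572}\right) = 852066 - \left(2 + 152 \cdot 2 \sqrt{143}\right) = 852066 - \left(2 + 304 \sqrt{143}\right) = 852064 - 304 \sqrt{143}$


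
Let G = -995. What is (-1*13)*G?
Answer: 12935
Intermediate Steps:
(-1*13)*G = -1*13*(-995) = -13*(-995) = 12935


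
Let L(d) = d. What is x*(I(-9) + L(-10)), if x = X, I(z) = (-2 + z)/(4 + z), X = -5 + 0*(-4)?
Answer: 39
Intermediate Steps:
X = -5 (X = -5 + 0 = -5)
I(z) = (-2 + z)/(4 + z)
x = -5
x*(I(-9) + L(-10)) = -5*((-2 - 9)/(4 - 9) - 10) = -5*(-11/(-5) - 10) = -5*(-⅕*(-11) - 10) = -5*(11/5 - 10) = -5*(-39/5) = 39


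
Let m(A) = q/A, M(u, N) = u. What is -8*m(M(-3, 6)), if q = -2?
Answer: -16/3 ≈ -5.3333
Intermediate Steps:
m(A) = -2/A
-8*m(M(-3, 6)) = -(-16)/(-3) = -(-16)*(-1)/3 = -8*⅔ = -16/3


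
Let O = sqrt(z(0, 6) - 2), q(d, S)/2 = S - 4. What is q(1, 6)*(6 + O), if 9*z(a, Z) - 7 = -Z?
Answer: 24 + 4*I*sqrt(17)/3 ≈ 24.0 + 5.4975*I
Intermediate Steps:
z(a, Z) = 7/9 - Z/9 (z(a, Z) = 7/9 + (-Z)/9 = 7/9 - Z/9)
q(d, S) = -8 + 2*S (q(d, S) = 2*(S - 4) = 2*(-4 + S) = -8 + 2*S)
O = I*sqrt(17)/3 (O = sqrt((7/9 - 1/9*6) - 2) = sqrt((7/9 - 2/3) - 2) = sqrt(1/9 - 2) = sqrt(-17/9) = I*sqrt(17)/3 ≈ 1.3744*I)
q(1, 6)*(6 + O) = (-8 + 2*6)*(6 + I*sqrt(17)/3) = (-8 + 12)*(6 + I*sqrt(17)/3) = 4*(6 + I*sqrt(17)/3) = 24 + 4*I*sqrt(17)/3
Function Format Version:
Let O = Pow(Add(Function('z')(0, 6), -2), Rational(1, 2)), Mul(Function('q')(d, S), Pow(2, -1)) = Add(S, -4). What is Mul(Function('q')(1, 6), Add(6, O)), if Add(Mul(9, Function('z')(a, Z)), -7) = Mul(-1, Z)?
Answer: Add(24, Mul(Rational(4, 3), I, Pow(17, Rational(1, 2)))) ≈ Add(24.000, Mul(5.4975, I))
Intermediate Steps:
Function('z')(a, Z) = Add(Rational(7, 9), Mul(Rational(-1, 9), Z)) (Function('z')(a, Z) = Add(Rational(7, 9), Mul(Rational(1, 9), Mul(-1, Z))) = Add(Rational(7, 9), Mul(Rational(-1, 9), Z)))
Function('q')(d, S) = Add(-8, Mul(2, S)) (Function('q')(d, S) = Mul(2, Add(S, -4)) = Mul(2, Add(-4, S)) = Add(-8, Mul(2, S)))
O = Mul(Rational(1, 3), I, Pow(17, Rational(1, 2))) (O = Pow(Add(Add(Rational(7, 9), Mul(Rational(-1, 9), 6)), -2), Rational(1, 2)) = Pow(Add(Add(Rational(7, 9), Rational(-2, 3)), -2), Rational(1, 2)) = Pow(Add(Rational(1, 9), -2), Rational(1, 2)) = Pow(Rational(-17, 9), Rational(1, 2)) = Mul(Rational(1, 3), I, Pow(17, Rational(1, 2))) ≈ Mul(1.3744, I))
Mul(Function('q')(1, 6), Add(6, O)) = Mul(Add(-8, Mul(2, 6)), Add(6, Mul(Rational(1, 3), I, Pow(17, Rational(1, 2))))) = Mul(Add(-8, 12), Add(6, Mul(Rational(1, 3), I, Pow(17, Rational(1, 2))))) = Mul(4, Add(6, Mul(Rational(1, 3), I, Pow(17, Rational(1, 2))))) = Add(24, Mul(Rational(4, 3), I, Pow(17, Rational(1, 2))))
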